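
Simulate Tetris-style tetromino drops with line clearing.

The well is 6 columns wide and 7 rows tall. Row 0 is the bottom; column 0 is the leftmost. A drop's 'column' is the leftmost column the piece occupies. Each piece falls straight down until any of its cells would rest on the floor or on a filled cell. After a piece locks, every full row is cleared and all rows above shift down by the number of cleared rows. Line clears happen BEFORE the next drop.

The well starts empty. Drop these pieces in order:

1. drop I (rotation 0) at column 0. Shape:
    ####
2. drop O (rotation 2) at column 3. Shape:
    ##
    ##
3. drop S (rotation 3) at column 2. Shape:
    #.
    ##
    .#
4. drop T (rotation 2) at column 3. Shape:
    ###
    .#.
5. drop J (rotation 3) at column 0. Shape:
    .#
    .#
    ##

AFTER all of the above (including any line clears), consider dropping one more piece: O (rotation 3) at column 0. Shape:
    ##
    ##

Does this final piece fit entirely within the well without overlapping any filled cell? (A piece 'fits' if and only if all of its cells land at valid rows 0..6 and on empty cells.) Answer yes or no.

Answer: yes

Derivation:
Drop 1: I rot0 at col 0 lands with bottom-row=0; cleared 0 line(s) (total 0); column heights now [1 1 1 1 0 0], max=1
Drop 2: O rot2 at col 3 lands with bottom-row=1; cleared 0 line(s) (total 0); column heights now [1 1 1 3 3 0], max=3
Drop 3: S rot3 at col 2 lands with bottom-row=3; cleared 0 line(s) (total 0); column heights now [1 1 6 5 3 0], max=6
Drop 4: T rot2 at col 3 lands with bottom-row=4; cleared 0 line(s) (total 0); column heights now [1 1 6 6 6 6], max=6
Drop 5: J rot3 at col 0 lands with bottom-row=1; cleared 0 line(s) (total 0); column heights now [2 4 6 6 6 6], max=6
Test piece O rot3 at col 0 (width 2): heights before test = [2 4 6 6 6 6]; fits = True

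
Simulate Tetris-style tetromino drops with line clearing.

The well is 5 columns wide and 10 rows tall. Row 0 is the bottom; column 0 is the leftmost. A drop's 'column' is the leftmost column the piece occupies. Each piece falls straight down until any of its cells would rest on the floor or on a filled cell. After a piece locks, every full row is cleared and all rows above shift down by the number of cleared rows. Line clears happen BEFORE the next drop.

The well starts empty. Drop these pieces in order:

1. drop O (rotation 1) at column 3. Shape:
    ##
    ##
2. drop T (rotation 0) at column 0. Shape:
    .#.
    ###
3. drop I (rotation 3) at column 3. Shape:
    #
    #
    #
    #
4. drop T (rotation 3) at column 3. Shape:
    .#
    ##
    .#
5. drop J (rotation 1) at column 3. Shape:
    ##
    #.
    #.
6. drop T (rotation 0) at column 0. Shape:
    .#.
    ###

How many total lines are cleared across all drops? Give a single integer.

Answer: 1

Derivation:
Drop 1: O rot1 at col 3 lands with bottom-row=0; cleared 0 line(s) (total 0); column heights now [0 0 0 2 2], max=2
Drop 2: T rot0 at col 0 lands with bottom-row=0; cleared 1 line(s) (total 1); column heights now [0 1 0 1 1], max=1
Drop 3: I rot3 at col 3 lands with bottom-row=1; cleared 0 line(s) (total 1); column heights now [0 1 0 5 1], max=5
Drop 4: T rot3 at col 3 lands with bottom-row=4; cleared 0 line(s) (total 1); column heights now [0 1 0 6 7], max=7
Drop 5: J rot1 at col 3 lands with bottom-row=6; cleared 0 line(s) (total 1); column heights now [0 1 0 9 9], max=9
Drop 6: T rot0 at col 0 lands with bottom-row=1; cleared 0 line(s) (total 1); column heights now [2 3 2 9 9], max=9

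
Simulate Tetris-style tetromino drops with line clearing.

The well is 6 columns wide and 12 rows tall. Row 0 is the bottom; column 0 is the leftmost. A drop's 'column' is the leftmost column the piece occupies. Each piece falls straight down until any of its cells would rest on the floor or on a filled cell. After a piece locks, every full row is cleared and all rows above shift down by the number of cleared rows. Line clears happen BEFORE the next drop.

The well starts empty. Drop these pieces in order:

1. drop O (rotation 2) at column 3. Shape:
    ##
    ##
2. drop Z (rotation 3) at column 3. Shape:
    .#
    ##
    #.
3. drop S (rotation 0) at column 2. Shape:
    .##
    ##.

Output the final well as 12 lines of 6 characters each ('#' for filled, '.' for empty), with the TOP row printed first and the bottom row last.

Drop 1: O rot2 at col 3 lands with bottom-row=0; cleared 0 line(s) (total 0); column heights now [0 0 0 2 2 0], max=2
Drop 2: Z rot3 at col 3 lands with bottom-row=2; cleared 0 line(s) (total 0); column heights now [0 0 0 4 5 0], max=5
Drop 3: S rot0 at col 2 lands with bottom-row=4; cleared 0 line(s) (total 0); column heights now [0 0 5 6 6 0], max=6

Answer: ......
......
......
......
......
......
...##.
..###.
...##.
...#..
...##.
...##.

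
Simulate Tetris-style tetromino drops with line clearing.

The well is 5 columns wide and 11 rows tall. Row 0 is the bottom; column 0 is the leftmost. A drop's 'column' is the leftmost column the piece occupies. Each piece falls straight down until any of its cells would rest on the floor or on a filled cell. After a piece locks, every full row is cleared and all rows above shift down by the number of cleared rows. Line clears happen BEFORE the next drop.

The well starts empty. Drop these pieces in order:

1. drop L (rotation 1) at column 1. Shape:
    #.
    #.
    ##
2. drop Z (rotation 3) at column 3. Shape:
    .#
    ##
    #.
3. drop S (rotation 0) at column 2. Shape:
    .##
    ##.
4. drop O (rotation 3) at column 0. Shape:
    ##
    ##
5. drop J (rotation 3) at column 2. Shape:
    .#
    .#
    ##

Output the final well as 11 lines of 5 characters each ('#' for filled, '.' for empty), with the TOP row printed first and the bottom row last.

Drop 1: L rot1 at col 1 lands with bottom-row=0; cleared 0 line(s) (total 0); column heights now [0 3 1 0 0], max=3
Drop 2: Z rot3 at col 3 lands with bottom-row=0; cleared 0 line(s) (total 0); column heights now [0 3 1 2 3], max=3
Drop 3: S rot0 at col 2 lands with bottom-row=2; cleared 0 line(s) (total 0); column heights now [0 3 3 4 4], max=4
Drop 4: O rot3 at col 0 lands with bottom-row=3; cleared 0 line(s) (total 0); column heights now [5 5 3 4 4], max=5
Drop 5: J rot3 at col 2 lands with bottom-row=4; cleared 0 line(s) (total 0); column heights now [5 5 5 7 4], max=7

Answer: .....
.....
.....
.....
...#.
...#.
####.
##.##
.####
.#.##
.###.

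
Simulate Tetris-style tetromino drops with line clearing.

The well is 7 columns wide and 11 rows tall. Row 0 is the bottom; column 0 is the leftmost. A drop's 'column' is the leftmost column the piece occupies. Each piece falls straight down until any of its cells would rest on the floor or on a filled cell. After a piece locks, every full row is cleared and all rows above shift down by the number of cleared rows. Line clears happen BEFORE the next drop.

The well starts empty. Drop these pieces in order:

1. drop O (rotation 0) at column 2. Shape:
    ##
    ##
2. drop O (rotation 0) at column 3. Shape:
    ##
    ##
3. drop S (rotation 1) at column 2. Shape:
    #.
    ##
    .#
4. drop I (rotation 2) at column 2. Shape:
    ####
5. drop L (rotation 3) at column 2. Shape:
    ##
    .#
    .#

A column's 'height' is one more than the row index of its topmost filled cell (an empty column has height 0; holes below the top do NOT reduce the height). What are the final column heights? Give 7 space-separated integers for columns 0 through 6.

Drop 1: O rot0 at col 2 lands with bottom-row=0; cleared 0 line(s) (total 0); column heights now [0 0 2 2 0 0 0], max=2
Drop 2: O rot0 at col 3 lands with bottom-row=2; cleared 0 line(s) (total 0); column heights now [0 0 2 4 4 0 0], max=4
Drop 3: S rot1 at col 2 lands with bottom-row=4; cleared 0 line(s) (total 0); column heights now [0 0 7 6 4 0 0], max=7
Drop 4: I rot2 at col 2 lands with bottom-row=7; cleared 0 line(s) (total 0); column heights now [0 0 8 8 8 8 0], max=8
Drop 5: L rot3 at col 2 lands with bottom-row=8; cleared 0 line(s) (total 0); column heights now [0 0 11 11 8 8 0], max=11

Answer: 0 0 11 11 8 8 0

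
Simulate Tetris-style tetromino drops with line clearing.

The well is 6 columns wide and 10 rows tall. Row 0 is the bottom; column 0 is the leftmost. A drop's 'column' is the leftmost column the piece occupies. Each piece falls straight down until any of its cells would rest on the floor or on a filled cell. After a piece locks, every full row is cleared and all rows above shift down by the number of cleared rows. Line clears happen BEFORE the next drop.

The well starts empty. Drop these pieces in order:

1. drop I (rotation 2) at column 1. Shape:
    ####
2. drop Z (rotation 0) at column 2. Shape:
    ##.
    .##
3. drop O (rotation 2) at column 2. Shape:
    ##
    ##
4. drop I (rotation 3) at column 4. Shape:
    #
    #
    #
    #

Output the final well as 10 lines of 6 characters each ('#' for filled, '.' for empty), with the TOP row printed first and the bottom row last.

Drop 1: I rot2 at col 1 lands with bottom-row=0; cleared 0 line(s) (total 0); column heights now [0 1 1 1 1 0], max=1
Drop 2: Z rot0 at col 2 lands with bottom-row=1; cleared 0 line(s) (total 0); column heights now [0 1 3 3 2 0], max=3
Drop 3: O rot2 at col 2 lands with bottom-row=3; cleared 0 line(s) (total 0); column heights now [0 1 5 5 2 0], max=5
Drop 4: I rot3 at col 4 lands with bottom-row=2; cleared 0 line(s) (total 0); column heights now [0 1 5 5 6 0], max=6

Answer: ......
......
......
......
....#.
..###.
..###.
..###.
...##.
.####.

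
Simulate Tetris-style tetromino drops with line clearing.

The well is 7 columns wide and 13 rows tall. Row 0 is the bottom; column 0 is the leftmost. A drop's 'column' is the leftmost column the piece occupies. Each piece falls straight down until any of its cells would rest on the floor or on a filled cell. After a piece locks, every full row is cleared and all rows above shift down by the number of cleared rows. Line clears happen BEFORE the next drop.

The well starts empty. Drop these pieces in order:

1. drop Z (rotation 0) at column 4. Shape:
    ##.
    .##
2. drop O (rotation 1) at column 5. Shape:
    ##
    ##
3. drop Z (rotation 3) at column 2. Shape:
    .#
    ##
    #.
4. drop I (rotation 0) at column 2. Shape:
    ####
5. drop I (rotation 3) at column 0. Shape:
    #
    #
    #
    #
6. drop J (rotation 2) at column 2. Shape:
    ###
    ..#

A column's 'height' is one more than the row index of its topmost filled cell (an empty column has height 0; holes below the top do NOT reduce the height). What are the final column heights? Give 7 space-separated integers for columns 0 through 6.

Answer: 4 0 7 7 7 5 4

Derivation:
Drop 1: Z rot0 at col 4 lands with bottom-row=0; cleared 0 line(s) (total 0); column heights now [0 0 0 0 2 2 1], max=2
Drop 2: O rot1 at col 5 lands with bottom-row=2; cleared 0 line(s) (total 0); column heights now [0 0 0 0 2 4 4], max=4
Drop 3: Z rot3 at col 2 lands with bottom-row=0; cleared 0 line(s) (total 0); column heights now [0 0 2 3 2 4 4], max=4
Drop 4: I rot0 at col 2 lands with bottom-row=4; cleared 0 line(s) (total 0); column heights now [0 0 5 5 5 5 4], max=5
Drop 5: I rot3 at col 0 lands with bottom-row=0; cleared 0 line(s) (total 0); column heights now [4 0 5 5 5 5 4], max=5
Drop 6: J rot2 at col 2 lands with bottom-row=5; cleared 0 line(s) (total 0); column heights now [4 0 7 7 7 5 4], max=7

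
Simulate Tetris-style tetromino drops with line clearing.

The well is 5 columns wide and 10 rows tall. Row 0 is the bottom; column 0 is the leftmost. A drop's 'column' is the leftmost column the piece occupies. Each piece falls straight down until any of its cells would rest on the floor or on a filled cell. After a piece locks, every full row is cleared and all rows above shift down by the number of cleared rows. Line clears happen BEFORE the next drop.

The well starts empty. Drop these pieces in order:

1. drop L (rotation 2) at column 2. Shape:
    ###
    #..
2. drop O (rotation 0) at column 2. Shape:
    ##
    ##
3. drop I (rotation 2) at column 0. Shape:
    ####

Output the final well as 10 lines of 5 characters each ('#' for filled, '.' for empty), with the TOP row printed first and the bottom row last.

Drop 1: L rot2 at col 2 lands with bottom-row=0; cleared 0 line(s) (total 0); column heights now [0 0 2 2 2], max=2
Drop 2: O rot0 at col 2 lands with bottom-row=2; cleared 0 line(s) (total 0); column heights now [0 0 4 4 2], max=4
Drop 3: I rot2 at col 0 lands with bottom-row=4; cleared 0 line(s) (total 0); column heights now [5 5 5 5 2], max=5

Answer: .....
.....
.....
.....
.....
####.
..##.
..##.
..###
..#..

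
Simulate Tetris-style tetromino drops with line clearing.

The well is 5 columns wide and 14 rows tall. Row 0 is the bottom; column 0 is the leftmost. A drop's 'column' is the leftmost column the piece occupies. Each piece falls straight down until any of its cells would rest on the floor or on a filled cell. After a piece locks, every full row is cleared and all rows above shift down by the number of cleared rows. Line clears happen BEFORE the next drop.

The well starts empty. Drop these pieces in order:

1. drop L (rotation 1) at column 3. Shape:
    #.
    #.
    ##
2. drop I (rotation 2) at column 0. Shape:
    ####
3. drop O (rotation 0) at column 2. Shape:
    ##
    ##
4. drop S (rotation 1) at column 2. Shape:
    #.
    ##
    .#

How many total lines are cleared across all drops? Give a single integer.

Answer: 0

Derivation:
Drop 1: L rot1 at col 3 lands with bottom-row=0; cleared 0 line(s) (total 0); column heights now [0 0 0 3 1], max=3
Drop 2: I rot2 at col 0 lands with bottom-row=3; cleared 0 line(s) (total 0); column heights now [4 4 4 4 1], max=4
Drop 3: O rot0 at col 2 lands with bottom-row=4; cleared 0 line(s) (total 0); column heights now [4 4 6 6 1], max=6
Drop 4: S rot1 at col 2 lands with bottom-row=6; cleared 0 line(s) (total 0); column heights now [4 4 9 8 1], max=9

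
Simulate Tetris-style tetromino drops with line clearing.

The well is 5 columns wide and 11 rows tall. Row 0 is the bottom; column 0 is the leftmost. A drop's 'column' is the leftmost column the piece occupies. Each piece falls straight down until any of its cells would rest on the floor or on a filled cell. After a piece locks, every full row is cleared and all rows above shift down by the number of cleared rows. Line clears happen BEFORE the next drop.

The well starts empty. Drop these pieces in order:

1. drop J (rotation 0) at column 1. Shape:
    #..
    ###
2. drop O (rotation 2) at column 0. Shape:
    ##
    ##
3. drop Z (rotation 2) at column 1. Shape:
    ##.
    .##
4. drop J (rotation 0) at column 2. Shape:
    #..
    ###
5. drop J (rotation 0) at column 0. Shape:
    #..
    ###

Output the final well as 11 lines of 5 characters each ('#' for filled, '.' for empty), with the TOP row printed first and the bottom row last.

Answer: .....
.....
#....
###..
..#..
..###
.##..
####.
##...
.#...
.###.

Derivation:
Drop 1: J rot0 at col 1 lands with bottom-row=0; cleared 0 line(s) (total 0); column heights now [0 2 1 1 0], max=2
Drop 2: O rot2 at col 0 lands with bottom-row=2; cleared 0 line(s) (total 0); column heights now [4 4 1 1 0], max=4
Drop 3: Z rot2 at col 1 lands with bottom-row=3; cleared 0 line(s) (total 0); column heights now [4 5 5 4 0], max=5
Drop 4: J rot0 at col 2 lands with bottom-row=5; cleared 0 line(s) (total 0); column heights now [4 5 7 6 6], max=7
Drop 5: J rot0 at col 0 lands with bottom-row=7; cleared 0 line(s) (total 0); column heights now [9 8 8 6 6], max=9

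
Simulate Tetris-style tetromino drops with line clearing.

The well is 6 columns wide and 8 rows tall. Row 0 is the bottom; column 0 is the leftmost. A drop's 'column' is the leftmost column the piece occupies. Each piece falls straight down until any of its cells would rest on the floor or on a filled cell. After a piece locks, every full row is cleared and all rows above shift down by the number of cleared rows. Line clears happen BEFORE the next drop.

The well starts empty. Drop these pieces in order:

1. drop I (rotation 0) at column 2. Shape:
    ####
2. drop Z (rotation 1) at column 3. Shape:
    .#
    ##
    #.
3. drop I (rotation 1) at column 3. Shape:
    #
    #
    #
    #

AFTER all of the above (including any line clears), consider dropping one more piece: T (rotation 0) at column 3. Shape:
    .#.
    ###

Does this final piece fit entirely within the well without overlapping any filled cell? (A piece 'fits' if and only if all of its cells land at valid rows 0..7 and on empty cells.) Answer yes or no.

Drop 1: I rot0 at col 2 lands with bottom-row=0; cleared 0 line(s) (total 0); column heights now [0 0 1 1 1 1], max=1
Drop 2: Z rot1 at col 3 lands with bottom-row=1; cleared 0 line(s) (total 0); column heights now [0 0 1 3 4 1], max=4
Drop 3: I rot1 at col 3 lands with bottom-row=3; cleared 0 line(s) (total 0); column heights now [0 0 1 7 4 1], max=7
Test piece T rot0 at col 3 (width 3): heights before test = [0 0 1 7 4 1]; fits = False

Answer: no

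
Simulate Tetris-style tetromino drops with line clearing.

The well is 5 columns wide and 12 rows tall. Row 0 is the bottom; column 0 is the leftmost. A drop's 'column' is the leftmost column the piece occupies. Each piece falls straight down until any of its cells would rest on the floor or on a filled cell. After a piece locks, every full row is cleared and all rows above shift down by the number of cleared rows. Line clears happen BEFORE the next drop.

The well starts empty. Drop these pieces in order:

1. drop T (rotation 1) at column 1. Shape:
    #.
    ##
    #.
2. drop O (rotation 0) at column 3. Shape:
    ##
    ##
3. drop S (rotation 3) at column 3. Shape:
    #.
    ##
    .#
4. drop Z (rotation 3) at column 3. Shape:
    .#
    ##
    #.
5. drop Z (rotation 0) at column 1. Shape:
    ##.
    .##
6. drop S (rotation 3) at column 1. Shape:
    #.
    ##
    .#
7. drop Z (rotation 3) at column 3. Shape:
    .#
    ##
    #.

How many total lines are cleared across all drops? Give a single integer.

Drop 1: T rot1 at col 1 lands with bottom-row=0; cleared 0 line(s) (total 0); column heights now [0 3 2 0 0], max=3
Drop 2: O rot0 at col 3 lands with bottom-row=0; cleared 0 line(s) (total 0); column heights now [0 3 2 2 2], max=3
Drop 3: S rot3 at col 3 lands with bottom-row=2; cleared 0 line(s) (total 0); column heights now [0 3 2 5 4], max=5
Drop 4: Z rot3 at col 3 lands with bottom-row=5; cleared 0 line(s) (total 0); column heights now [0 3 2 7 8], max=8
Drop 5: Z rot0 at col 1 lands with bottom-row=7; cleared 0 line(s) (total 0); column heights now [0 9 9 8 8], max=9
Drop 6: S rot3 at col 1 lands with bottom-row=9; cleared 0 line(s) (total 0); column heights now [0 12 11 8 8], max=12
Drop 7: Z rot3 at col 3 lands with bottom-row=8; cleared 0 line(s) (total 0); column heights now [0 12 11 10 11], max=12

Answer: 0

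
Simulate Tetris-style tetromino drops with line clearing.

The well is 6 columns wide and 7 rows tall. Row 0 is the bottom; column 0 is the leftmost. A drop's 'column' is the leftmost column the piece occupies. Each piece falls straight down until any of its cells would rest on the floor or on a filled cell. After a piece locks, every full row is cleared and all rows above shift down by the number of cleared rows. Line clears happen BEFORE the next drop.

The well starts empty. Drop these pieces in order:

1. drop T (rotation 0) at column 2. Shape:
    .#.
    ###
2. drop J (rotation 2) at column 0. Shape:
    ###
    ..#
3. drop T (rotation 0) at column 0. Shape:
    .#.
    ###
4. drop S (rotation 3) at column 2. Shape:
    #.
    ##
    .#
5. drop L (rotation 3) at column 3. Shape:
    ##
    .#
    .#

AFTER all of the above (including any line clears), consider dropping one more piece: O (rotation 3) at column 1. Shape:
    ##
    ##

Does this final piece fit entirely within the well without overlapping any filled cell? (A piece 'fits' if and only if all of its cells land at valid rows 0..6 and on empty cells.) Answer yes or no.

Drop 1: T rot0 at col 2 lands with bottom-row=0; cleared 0 line(s) (total 0); column heights now [0 0 1 2 1 0], max=2
Drop 2: J rot2 at col 0 lands with bottom-row=1; cleared 0 line(s) (total 0); column heights now [3 3 3 2 1 0], max=3
Drop 3: T rot0 at col 0 lands with bottom-row=3; cleared 0 line(s) (total 0); column heights now [4 5 4 2 1 0], max=5
Drop 4: S rot3 at col 2 lands with bottom-row=3; cleared 0 line(s) (total 0); column heights now [4 5 6 5 1 0], max=6
Drop 5: L rot3 at col 3 lands with bottom-row=3; cleared 0 line(s) (total 0); column heights now [4 5 6 6 6 0], max=6
Test piece O rot3 at col 1 (width 2): heights before test = [4 5 6 6 6 0]; fits = False

Answer: no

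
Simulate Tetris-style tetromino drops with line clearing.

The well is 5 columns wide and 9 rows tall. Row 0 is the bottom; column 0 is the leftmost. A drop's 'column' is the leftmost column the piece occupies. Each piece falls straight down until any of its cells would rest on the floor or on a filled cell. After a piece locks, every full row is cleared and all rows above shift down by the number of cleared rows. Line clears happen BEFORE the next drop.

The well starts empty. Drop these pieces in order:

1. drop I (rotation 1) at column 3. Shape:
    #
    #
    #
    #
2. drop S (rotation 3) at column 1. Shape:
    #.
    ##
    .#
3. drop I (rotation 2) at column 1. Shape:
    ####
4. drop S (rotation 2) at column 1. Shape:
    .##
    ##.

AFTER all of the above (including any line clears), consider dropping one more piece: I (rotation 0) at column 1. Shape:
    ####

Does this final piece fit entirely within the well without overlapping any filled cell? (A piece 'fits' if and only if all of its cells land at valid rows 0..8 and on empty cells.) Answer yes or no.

Drop 1: I rot1 at col 3 lands with bottom-row=0; cleared 0 line(s) (total 0); column heights now [0 0 0 4 0], max=4
Drop 2: S rot3 at col 1 lands with bottom-row=0; cleared 0 line(s) (total 0); column heights now [0 3 2 4 0], max=4
Drop 3: I rot2 at col 1 lands with bottom-row=4; cleared 0 line(s) (total 0); column heights now [0 5 5 5 5], max=5
Drop 4: S rot2 at col 1 lands with bottom-row=5; cleared 0 line(s) (total 0); column heights now [0 6 7 7 5], max=7
Test piece I rot0 at col 1 (width 4): heights before test = [0 6 7 7 5]; fits = True

Answer: yes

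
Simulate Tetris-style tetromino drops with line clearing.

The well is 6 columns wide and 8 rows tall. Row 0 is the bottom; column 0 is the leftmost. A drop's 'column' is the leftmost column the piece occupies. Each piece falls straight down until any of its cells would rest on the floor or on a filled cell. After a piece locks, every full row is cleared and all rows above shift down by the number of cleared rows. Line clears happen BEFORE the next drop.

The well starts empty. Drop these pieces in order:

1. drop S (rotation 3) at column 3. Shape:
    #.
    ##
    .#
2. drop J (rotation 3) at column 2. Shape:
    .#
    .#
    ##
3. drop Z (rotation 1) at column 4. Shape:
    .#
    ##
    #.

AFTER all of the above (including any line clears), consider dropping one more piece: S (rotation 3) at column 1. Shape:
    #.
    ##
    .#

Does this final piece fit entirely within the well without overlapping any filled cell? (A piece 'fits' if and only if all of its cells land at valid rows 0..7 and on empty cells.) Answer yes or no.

Drop 1: S rot3 at col 3 lands with bottom-row=0; cleared 0 line(s) (total 0); column heights now [0 0 0 3 2 0], max=3
Drop 2: J rot3 at col 2 lands with bottom-row=3; cleared 0 line(s) (total 0); column heights now [0 0 4 6 2 0], max=6
Drop 3: Z rot1 at col 4 lands with bottom-row=2; cleared 0 line(s) (total 0); column heights now [0 0 4 6 4 5], max=6
Test piece S rot3 at col 1 (width 2): heights before test = [0 0 4 6 4 5]; fits = True

Answer: yes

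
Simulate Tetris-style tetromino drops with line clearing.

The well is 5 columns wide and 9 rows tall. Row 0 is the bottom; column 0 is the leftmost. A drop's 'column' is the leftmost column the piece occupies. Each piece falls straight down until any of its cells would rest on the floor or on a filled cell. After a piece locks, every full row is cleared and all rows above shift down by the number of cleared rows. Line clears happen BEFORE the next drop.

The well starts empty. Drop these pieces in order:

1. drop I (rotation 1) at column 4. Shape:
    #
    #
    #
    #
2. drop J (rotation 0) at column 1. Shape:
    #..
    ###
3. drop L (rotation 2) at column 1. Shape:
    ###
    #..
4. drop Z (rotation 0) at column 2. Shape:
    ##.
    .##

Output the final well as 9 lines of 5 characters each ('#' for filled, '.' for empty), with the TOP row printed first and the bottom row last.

Answer: .....
.....
.....
..##.
...##
.####
.#..#
.#..#
.####

Derivation:
Drop 1: I rot1 at col 4 lands with bottom-row=0; cleared 0 line(s) (total 0); column heights now [0 0 0 0 4], max=4
Drop 2: J rot0 at col 1 lands with bottom-row=0; cleared 0 line(s) (total 0); column heights now [0 2 1 1 4], max=4
Drop 3: L rot2 at col 1 lands with bottom-row=2; cleared 0 line(s) (total 0); column heights now [0 4 4 4 4], max=4
Drop 4: Z rot0 at col 2 lands with bottom-row=4; cleared 0 line(s) (total 0); column heights now [0 4 6 6 5], max=6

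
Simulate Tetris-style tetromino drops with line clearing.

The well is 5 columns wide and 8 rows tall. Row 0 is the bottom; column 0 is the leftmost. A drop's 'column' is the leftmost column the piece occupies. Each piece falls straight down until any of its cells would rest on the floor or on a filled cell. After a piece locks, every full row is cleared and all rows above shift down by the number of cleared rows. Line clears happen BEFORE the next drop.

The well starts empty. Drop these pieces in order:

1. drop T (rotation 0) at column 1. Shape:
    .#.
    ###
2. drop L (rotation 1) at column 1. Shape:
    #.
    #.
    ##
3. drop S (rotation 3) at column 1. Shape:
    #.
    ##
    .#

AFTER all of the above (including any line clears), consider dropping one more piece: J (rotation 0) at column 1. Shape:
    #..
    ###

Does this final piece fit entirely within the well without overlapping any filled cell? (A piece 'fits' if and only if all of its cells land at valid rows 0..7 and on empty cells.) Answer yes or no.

Drop 1: T rot0 at col 1 lands with bottom-row=0; cleared 0 line(s) (total 0); column heights now [0 1 2 1 0], max=2
Drop 2: L rot1 at col 1 lands with bottom-row=2; cleared 0 line(s) (total 0); column heights now [0 5 3 1 0], max=5
Drop 3: S rot3 at col 1 lands with bottom-row=4; cleared 0 line(s) (total 0); column heights now [0 7 6 1 0], max=7
Test piece J rot0 at col 1 (width 3): heights before test = [0 7 6 1 0]; fits = False

Answer: no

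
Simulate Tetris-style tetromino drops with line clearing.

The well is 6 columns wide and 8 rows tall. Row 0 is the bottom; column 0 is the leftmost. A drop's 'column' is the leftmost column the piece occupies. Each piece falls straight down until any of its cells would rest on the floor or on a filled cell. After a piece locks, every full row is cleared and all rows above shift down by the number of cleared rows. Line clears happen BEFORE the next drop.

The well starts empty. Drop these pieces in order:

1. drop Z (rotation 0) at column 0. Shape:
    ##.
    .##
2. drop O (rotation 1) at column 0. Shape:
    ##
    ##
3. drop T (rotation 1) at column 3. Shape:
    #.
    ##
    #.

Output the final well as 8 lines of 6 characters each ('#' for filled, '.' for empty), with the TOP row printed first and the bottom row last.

Answer: ......
......
......
......
##....
##.#..
##.##.
.###..

Derivation:
Drop 1: Z rot0 at col 0 lands with bottom-row=0; cleared 0 line(s) (total 0); column heights now [2 2 1 0 0 0], max=2
Drop 2: O rot1 at col 0 lands with bottom-row=2; cleared 0 line(s) (total 0); column heights now [4 4 1 0 0 0], max=4
Drop 3: T rot1 at col 3 lands with bottom-row=0; cleared 0 line(s) (total 0); column heights now [4 4 1 3 2 0], max=4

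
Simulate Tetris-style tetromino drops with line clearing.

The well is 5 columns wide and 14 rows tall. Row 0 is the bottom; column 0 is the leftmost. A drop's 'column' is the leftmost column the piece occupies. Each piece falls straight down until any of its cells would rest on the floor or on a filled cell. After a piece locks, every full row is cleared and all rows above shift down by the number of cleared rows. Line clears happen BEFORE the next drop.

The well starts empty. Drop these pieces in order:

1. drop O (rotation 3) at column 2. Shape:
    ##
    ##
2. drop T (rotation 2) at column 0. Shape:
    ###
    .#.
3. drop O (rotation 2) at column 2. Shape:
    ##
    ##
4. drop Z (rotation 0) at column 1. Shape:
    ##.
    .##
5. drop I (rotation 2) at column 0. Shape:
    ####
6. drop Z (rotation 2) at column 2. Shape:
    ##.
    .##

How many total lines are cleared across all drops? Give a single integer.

Answer: 0

Derivation:
Drop 1: O rot3 at col 2 lands with bottom-row=0; cleared 0 line(s) (total 0); column heights now [0 0 2 2 0], max=2
Drop 2: T rot2 at col 0 lands with bottom-row=1; cleared 0 line(s) (total 0); column heights now [3 3 3 2 0], max=3
Drop 3: O rot2 at col 2 lands with bottom-row=3; cleared 0 line(s) (total 0); column heights now [3 3 5 5 0], max=5
Drop 4: Z rot0 at col 1 lands with bottom-row=5; cleared 0 line(s) (total 0); column heights now [3 7 7 6 0], max=7
Drop 5: I rot2 at col 0 lands with bottom-row=7; cleared 0 line(s) (total 0); column heights now [8 8 8 8 0], max=8
Drop 6: Z rot2 at col 2 lands with bottom-row=8; cleared 0 line(s) (total 0); column heights now [8 8 10 10 9], max=10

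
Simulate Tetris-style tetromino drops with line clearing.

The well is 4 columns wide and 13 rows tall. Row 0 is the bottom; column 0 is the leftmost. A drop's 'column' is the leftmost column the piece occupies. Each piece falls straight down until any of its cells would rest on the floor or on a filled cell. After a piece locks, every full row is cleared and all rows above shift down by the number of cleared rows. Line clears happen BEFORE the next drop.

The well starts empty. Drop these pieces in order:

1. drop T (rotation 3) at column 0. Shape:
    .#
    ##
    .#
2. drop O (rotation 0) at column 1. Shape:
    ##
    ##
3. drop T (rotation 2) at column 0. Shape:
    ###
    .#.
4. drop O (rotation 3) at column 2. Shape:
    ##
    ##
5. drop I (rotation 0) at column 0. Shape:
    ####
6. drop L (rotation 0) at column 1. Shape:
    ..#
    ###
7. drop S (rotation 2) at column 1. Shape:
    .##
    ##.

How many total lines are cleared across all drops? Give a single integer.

Answer: 1

Derivation:
Drop 1: T rot3 at col 0 lands with bottom-row=0; cleared 0 line(s) (total 0); column heights now [2 3 0 0], max=3
Drop 2: O rot0 at col 1 lands with bottom-row=3; cleared 0 line(s) (total 0); column heights now [2 5 5 0], max=5
Drop 3: T rot2 at col 0 lands with bottom-row=5; cleared 0 line(s) (total 0); column heights now [7 7 7 0], max=7
Drop 4: O rot3 at col 2 lands with bottom-row=7; cleared 0 line(s) (total 0); column heights now [7 7 9 9], max=9
Drop 5: I rot0 at col 0 lands with bottom-row=9; cleared 1 line(s) (total 1); column heights now [7 7 9 9], max=9
Drop 6: L rot0 at col 1 lands with bottom-row=9; cleared 0 line(s) (total 1); column heights now [7 10 10 11], max=11
Drop 7: S rot2 at col 1 lands with bottom-row=10; cleared 0 line(s) (total 1); column heights now [7 11 12 12], max=12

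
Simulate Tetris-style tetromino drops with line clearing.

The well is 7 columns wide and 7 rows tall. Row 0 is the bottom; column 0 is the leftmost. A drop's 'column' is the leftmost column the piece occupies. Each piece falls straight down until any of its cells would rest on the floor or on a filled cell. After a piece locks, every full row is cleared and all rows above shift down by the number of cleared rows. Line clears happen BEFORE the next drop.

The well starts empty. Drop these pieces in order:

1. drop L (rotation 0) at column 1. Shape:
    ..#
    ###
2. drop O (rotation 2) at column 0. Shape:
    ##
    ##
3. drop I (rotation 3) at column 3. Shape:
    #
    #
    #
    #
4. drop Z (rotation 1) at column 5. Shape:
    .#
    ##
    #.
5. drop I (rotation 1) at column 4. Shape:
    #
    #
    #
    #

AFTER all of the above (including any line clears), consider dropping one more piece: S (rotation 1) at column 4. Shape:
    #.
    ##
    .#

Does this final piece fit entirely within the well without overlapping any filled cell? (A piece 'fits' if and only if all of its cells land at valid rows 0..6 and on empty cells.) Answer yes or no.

Answer: yes

Derivation:
Drop 1: L rot0 at col 1 lands with bottom-row=0; cleared 0 line(s) (total 0); column heights now [0 1 1 2 0 0 0], max=2
Drop 2: O rot2 at col 0 lands with bottom-row=1; cleared 0 line(s) (total 0); column heights now [3 3 1 2 0 0 0], max=3
Drop 3: I rot3 at col 3 lands with bottom-row=2; cleared 0 line(s) (total 0); column heights now [3 3 1 6 0 0 0], max=6
Drop 4: Z rot1 at col 5 lands with bottom-row=0; cleared 0 line(s) (total 0); column heights now [3 3 1 6 0 2 3], max=6
Drop 5: I rot1 at col 4 lands with bottom-row=0; cleared 0 line(s) (total 0); column heights now [3 3 1 6 4 2 3], max=6
Test piece S rot1 at col 4 (width 2): heights before test = [3 3 1 6 4 2 3]; fits = True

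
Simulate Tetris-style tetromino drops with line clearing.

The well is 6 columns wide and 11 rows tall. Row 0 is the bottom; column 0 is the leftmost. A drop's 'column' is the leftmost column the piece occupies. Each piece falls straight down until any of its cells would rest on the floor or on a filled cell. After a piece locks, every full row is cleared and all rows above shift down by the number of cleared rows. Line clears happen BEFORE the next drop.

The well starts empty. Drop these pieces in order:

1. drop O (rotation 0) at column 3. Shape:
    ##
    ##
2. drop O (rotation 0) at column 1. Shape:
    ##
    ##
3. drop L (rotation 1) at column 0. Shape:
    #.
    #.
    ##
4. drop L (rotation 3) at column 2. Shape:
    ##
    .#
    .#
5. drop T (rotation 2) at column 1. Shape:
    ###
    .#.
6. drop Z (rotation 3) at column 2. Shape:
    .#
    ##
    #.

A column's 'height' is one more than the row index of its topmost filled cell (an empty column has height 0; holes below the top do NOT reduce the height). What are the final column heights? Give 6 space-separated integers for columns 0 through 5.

Answer: 5 7 9 10 2 0

Derivation:
Drop 1: O rot0 at col 3 lands with bottom-row=0; cleared 0 line(s) (total 0); column heights now [0 0 0 2 2 0], max=2
Drop 2: O rot0 at col 1 lands with bottom-row=0; cleared 0 line(s) (total 0); column heights now [0 2 2 2 2 0], max=2
Drop 3: L rot1 at col 0 lands with bottom-row=2; cleared 0 line(s) (total 0); column heights now [5 3 2 2 2 0], max=5
Drop 4: L rot3 at col 2 lands with bottom-row=2; cleared 0 line(s) (total 0); column heights now [5 3 5 5 2 0], max=5
Drop 5: T rot2 at col 1 lands with bottom-row=5; cleared 0 line(s) (total 0); column heights now [5 7 7 7 2 0], max=7
Drop 6: Z rot3 at col 2 lands with bottom-row=7; cleared 0 line(s) (total 0); column heights now [5 7 9 10 2 0], max=10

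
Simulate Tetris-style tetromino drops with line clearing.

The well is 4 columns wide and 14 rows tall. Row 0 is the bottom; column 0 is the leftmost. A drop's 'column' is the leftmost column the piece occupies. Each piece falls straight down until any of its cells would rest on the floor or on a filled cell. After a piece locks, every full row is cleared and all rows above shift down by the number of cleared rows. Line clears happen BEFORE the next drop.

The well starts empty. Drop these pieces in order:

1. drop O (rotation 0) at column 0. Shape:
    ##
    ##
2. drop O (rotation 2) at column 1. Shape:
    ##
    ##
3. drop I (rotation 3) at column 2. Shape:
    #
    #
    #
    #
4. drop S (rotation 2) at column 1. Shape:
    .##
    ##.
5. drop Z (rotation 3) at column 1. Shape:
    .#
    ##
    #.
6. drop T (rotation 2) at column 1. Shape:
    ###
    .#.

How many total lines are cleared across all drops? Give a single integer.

Drop 1: O rot0 at col 0 lands with bottom-row=0; cleared 0 line(s) (total 0); column heights now [2 2 0 0], max=2
Drop 2: O rot2 at col 1 lands with bottom-row=2; cleared 0 line(s) (total 0); column heights now [2 4 4 0], max=4
Drop 3: I rot3 at col 2 lands with bottom-row=4; cleared 0 line(s) (total 0); column heights now [2 4 8 0], max=8
Drop 4: S rot2 at col 1 lands with bottom-row=8; cleared 0 line(s) (total 0); column heights now [2 9 10 10], max=10
Drop 5: Z rot3 at col 1 lands with bottom-row=9; cleared 0 line(s) (total 0); column heights now [2 11 12 10], max=12
Drop 6: T rot2 at col 1 lands with bottom-row=12; cleared 0 line(s) (total 0); column heights now [2 14 14 14], max=14

Answer: 0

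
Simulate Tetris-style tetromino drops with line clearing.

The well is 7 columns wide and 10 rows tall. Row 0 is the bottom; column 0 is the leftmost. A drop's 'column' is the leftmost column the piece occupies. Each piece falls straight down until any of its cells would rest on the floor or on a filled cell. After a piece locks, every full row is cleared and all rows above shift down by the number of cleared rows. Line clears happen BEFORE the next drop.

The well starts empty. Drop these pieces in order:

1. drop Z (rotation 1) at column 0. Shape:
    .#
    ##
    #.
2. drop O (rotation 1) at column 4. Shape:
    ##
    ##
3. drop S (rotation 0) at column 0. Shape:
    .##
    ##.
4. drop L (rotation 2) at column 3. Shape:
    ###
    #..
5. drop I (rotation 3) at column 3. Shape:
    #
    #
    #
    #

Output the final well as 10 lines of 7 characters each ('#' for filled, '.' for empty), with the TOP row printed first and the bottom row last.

Drop 1: Z rot1 at col 0 lands with bottom-row=0; cleared 0 line(s) (total 0); column heights now [2 3 0 0 0 0 0], max=3
Drop 2: O rot1 at col 4 lands with bottom-row=0; cleared 0 line(s) (total 0); column heights now [2 3 0 0 2 2 0], max=3
Drop 3: S rot0 at col 0 lands with bottom-row=3; cleared 0 line(s) (total 0); column heights now [4 5 5 0 2 2 0], max=5
Drop 4: L rot2 at col 3 lands with bottom-row=1; cleared 0 line(s) (total 0); column heights now [4 5 5 3 3 3 0], max=5
Drop 5: I rot3 at col 3 lands with bottom-row=3; cleared 0 line(s) (total 0); column heights now [4 5 5 7 3 3 0], max=7

Answer: .......
.......
.......
...#...
...#...
.###...
##.#...
.#.###.
##.###.
#...##.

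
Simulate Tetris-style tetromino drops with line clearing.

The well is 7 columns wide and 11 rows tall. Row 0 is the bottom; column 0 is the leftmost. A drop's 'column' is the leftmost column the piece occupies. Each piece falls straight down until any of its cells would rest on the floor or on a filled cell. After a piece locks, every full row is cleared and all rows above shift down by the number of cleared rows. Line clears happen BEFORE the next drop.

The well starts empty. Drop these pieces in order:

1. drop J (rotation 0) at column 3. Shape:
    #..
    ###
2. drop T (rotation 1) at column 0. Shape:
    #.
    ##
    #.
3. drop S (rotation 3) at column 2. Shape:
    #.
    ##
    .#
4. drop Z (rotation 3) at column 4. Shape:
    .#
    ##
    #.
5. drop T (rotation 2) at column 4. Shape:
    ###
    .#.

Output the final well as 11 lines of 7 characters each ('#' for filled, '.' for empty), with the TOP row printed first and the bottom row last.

Answer: .......
.......
.......
.......
.......
....###
..#..#.
..##.#.
#..###.
##.##..
#..###.

Derivation:
Drop 1: J rot0 at col 3 lands with bottom-row=0; cleared 0 line(s) (total 0); column heights now [0 0 0 2 1 1 0], max=2
Drop 2: T rot1 at col 0 lands with bottom-row=0; cleared 0 line(s) (total 0); column heights now [3 2 0 2 1 1 0], max=3
Drop 3: S rot3 at col 2 lands with bottom-row=2; cleared 0 line(s) (total 0); column heights now [3 2 5 4 1 1 0], max=5
Drop 4: Z rot3 at col 4 lands with bottom-row=1; cleared 0 line(s) (total 0); column heights now [3 2 5 4 3 4 0], max=5
Drop 5: T rot2 at col 4 lands with bottom-row=4; cleared 0 line(s) (total 0); column heights now [3 2 5 4 6 6 6], max=6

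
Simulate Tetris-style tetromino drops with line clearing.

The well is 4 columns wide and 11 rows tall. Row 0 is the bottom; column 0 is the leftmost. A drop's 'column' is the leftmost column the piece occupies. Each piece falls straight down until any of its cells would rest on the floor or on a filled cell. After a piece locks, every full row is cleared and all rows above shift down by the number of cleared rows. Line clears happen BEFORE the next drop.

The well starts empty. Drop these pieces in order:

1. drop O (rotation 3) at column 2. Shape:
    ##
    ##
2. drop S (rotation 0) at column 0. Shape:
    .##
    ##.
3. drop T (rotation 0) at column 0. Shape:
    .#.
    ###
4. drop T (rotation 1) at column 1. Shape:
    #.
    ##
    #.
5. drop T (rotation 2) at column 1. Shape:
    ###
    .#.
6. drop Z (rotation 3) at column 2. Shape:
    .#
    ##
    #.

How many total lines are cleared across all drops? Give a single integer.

Answer: 1

Derivation:
Drop 1: O rot3 at col 2 lands with bottom-row=0; cleared 0 line(s) (total 0); column heights now [0 0 2 2], max=2
Drop 2: S rot0 at col 0 lands with bottom-row=1; cleared 1 line(s) (total 1); column heights now [0 2 2 1], max=2
Drop 3: T rot0 at col 0 lands with bottom-row=2; cleared 0 line(s) (total 1); column heights now [3 4 3 1], max=4
Drop 4: T rot1 at col 1 lands with bottom-row=4; cleared 0 line(s) (total 1); column heights now [3 7 6 1], max=7
Drop 5: T rot2 at col 1 lands with bottom-row=6; cleared 0 line(s) (total 1); column heights now [3 8 8 8], max=8
Drop 6: Z rot3 at col 2 lands with bottom-row=8; cleared 0 line(s) (total 1); column heights now [3 8 10 11], max=11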